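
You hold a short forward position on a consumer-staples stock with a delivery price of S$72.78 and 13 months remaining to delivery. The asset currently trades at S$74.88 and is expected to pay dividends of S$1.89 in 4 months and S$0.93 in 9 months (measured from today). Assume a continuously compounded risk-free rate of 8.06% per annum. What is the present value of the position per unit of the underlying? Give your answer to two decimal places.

-S$5.47

PV(remaining dividends) I = 1.89·e^(−0.0806·4/12) + 0.93·e^(−0.0806·9/12) = 2.7153
Current forward F = (S − I)·e^(rT) = (74.88 − 2.7153)·e^(0.0806·13/12) = 72.1647 × 1.091242 = 78.7492
Value (long) = (F − K)·e^(−rT) = (78.7492 − 72.78) × 0.916387 = 5.4701
Short position value = −(long value) = -S$5.47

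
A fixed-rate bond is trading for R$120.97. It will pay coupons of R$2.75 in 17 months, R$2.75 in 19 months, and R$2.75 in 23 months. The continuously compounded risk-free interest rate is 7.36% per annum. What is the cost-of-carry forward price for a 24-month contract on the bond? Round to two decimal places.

R$131.68

PV(coupons) I = 2.75·e^(−0.0736·17/12) + 2.75·e^(−0.0736·19/12) + 2.75·e^(−0.0736·23/12)
I = 2.4777 + 2.4475 + 2.3882 = 7.3134
F = (S − I)·e^(rT) = (120.97 − 7.3134) · e^(0.0736·24/12)
= 113.6566 · e^0.147200 = 113.6566 × 1.158586 = R$131.68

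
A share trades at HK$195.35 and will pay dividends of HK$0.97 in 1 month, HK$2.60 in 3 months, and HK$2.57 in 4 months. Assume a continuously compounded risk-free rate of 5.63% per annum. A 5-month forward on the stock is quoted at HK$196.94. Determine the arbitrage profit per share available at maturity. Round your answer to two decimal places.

PV(dividends) I = 0.97·e^(−0.0563·1/12) + 2.60·e^(−0.0563·3/12) + 2.57·e^(−0.0563·4/12) = 6.0513
Fair forward F* = (S − I)·e^(rT) = (195.35 − 6.0513)·e^0.023458 = 189.2987 × 1.023735 = 193.7917
Market HK$196.94 > fair 193.7917: forward overpriced → cash-and-carry (borrow at r, buy the stock and collect the dividends, short the forward).
Profit at T = |F_mkt − F*| = |196.94 − 193.7917| = HK$3.15 per share

HK$3.15 per share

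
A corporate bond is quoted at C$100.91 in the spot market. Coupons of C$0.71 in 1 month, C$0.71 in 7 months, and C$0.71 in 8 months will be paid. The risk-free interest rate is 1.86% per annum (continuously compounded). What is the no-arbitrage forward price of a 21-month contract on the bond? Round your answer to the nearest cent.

C$102.07

PV(coupons) I = 0.71·e^(−0.0186·1/12) + 0.71·e^(−0.0186·7/12) + 0.71·e^(−0.0186·8/12)
I = 0.7089 + 0.7023 + 0.7013 = 2.1125
F = (S − I)·e^(rT) = (100.91 − 2.1125) · e^(0.0186·21/12)
= 98.7975 · e^0.032550 = 98.7975 × 1.033086 = C$102.07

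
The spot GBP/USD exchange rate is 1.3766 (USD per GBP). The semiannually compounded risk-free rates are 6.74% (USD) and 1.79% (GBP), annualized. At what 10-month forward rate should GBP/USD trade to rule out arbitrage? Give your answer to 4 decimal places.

1.4333

By covered interest parity, F = S · (1+r_USD/2)^(2T) / (1+r_GBP/2)^(2T)
= 1.3766 × 1.056795 / 1.014961 = 1.3766 × 1.041217
F = 1.4333 USD per GBP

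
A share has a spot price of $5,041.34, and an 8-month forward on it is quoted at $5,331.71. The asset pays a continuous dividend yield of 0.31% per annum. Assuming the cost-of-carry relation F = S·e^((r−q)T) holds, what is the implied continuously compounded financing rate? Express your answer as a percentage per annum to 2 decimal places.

8.71%

From F = S·e^((r−q)T): (r − q) = ln(F/S)/T
ln(5331.71/5041.34) = ln(1.057598) = 0.056000
(r − q) = 0.056000 / (8/12) = 0.084000
r = ln(F/S)/T + q = 0.084000 + 0.0031 = 0.087100
r = 8.71%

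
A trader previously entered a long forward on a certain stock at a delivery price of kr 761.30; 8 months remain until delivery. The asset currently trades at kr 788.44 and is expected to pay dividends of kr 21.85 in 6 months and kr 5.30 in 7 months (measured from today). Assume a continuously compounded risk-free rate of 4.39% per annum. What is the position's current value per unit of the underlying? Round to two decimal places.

kr 22.56

PV(remaining dividends) I = 21.85·e^(−0.0439·6/12) + 5.30·e^(−0.0439·7/12) = 26.5416
Current forward F = (S − I)·e^(rT) = (788.44 − 26.5416)·e^(0.0439·8/12) = 761.8984 × 1.029699 = 784.5260
Value (long) = (F − K)·e^(−rT) = (784.5260 − 761.30) × 0.971157 = 22.5561
Value = kr 22.56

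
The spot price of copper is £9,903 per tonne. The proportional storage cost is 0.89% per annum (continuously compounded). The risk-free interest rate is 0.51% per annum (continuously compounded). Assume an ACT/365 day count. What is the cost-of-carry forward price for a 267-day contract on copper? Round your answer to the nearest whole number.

Net carry = r + u − y = 0.0051 + 0.0089 − 0.0000 = 0.0140
F = S·e^((r+u−y)T) = 9903 · e^(0.0140 × 267/365) = 9903 · e^0.010241
= 9903 × 1.010294 = £10,005 per tonne

£10,005 per tonne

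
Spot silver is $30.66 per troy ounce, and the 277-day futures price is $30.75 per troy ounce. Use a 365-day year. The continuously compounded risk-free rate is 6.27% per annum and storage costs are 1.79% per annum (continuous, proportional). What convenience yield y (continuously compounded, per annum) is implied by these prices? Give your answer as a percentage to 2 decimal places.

F = S·e^((r+u−y)T) ⇒ (r+u−y) = ln(F/S)/T
ln(30.75/30.66) = 0.002931; /T ⇒ 0.003862
y = r + u − ln(F/S)/T = 0.0627 + 0.0179 − 0.003862 = 0.076738
y = 7.67%

7.67%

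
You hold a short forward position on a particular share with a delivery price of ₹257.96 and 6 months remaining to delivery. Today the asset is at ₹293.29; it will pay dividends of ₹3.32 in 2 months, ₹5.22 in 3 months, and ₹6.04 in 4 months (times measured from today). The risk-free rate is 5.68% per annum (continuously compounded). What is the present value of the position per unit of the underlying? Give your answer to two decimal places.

PV(remaining dividends) I = 3.32·e^(−0.0568·2/12) + 5.22·e^(−0.0568·3/12) + 6.04·e^(−0.0568·4/12) = 14.3618
Current forward F = (S − I)·e^(rT) = (293.29 − 14.3618)·e^(0.0568·6/12) = 278.9282 × 1.028807 = 286.9633
Value (long) = (F − K)·e^(−rT) = (286.9633 − 257.96) × 0.971999 = 28.1912
Short position value = −(long value) = -₹28.19

-₹28.19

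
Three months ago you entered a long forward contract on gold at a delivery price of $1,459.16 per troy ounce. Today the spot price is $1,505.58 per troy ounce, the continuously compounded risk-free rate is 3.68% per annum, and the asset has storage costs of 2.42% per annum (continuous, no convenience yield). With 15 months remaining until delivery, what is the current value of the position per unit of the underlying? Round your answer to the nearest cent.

$158.26 per troy ounce

Current fair forward for the remaining 15 months: F = S·e^((r + u)·T), (r + u) = 0.0368 + 0.0242 = 0.0610
F = 1505.58 · e^(0.0610 × 15/12) = 1505.58 × 1.07923235 = 1624.8706
Value of long forward = (F − K)·e^(−rT) = (1624.8706 − 1459.16) · e^(−0.0368·15/12)
= 165.7106 × 0.95504196 = 158.26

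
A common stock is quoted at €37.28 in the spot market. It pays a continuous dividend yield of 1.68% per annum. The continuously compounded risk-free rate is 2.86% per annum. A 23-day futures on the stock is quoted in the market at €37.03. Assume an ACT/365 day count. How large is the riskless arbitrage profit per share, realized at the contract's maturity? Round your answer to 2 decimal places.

Fair futures: F* = S·e^(carry·T), with carry = (r − q) = 0.0286 − 0.0168 = 0.0118
F* = 37.28 · e^(0.0118 × 23/365) = 37.28 · e^0.000744 = 37.28 × 1.000744 = €37.3077
Market €37.03 < fair €37.3077: forward underpriced → reverse cash-and-carry (short spot, go long the forward).
At maturity, profit = |F_mkt − F*| = |37.03 − 37.3077| = €0.28 per share

€0.28 per share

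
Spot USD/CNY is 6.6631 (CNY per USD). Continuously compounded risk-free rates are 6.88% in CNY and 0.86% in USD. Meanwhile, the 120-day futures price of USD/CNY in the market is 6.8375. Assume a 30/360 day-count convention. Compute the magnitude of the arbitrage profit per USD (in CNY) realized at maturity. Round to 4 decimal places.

0.0393 per USD (in CNY)

Fair futures: F* = S·e^(carry·T), with carry = (r_CNY − r_USD) = 0.0688 − 0.0086 = 0.0602
F* = 6.6631 · e^(0.0602 × 120/360) = 6.6631 · e^0.020067 = 6.6631 × 1.020270 = 6.7982
Market 6.8375 > fair 6.7982: forward overpriced → cash-and-carry (buy spot, short the forward).
At maturity, profit = |F_mkt − F*| = |6.8375 − 6.7982| = 0.0393 per USD (in CNY)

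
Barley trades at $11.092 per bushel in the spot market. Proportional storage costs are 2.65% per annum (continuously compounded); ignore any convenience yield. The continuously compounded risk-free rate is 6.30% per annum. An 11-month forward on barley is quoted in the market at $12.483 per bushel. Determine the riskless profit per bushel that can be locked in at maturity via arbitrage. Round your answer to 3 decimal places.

$0.443 per bushel

Fair forward: F* = S·e^(carry·T), with carry = (r + u) = 0.0630 + 0.0265 = 0.0895
F* = 11.092 · e^(0.0895 × 11/12) = 11.092 · e^0.082042 = 11.092 × 1.085501 = $12.0404
Market $12.483 > fair $12.0404: forward overpriced → cash-and-carry (buy spot, short the forward).
At maturity, profit = |F_mkt − F*| = |12.483 − 12.0404| = $0.443 per bushel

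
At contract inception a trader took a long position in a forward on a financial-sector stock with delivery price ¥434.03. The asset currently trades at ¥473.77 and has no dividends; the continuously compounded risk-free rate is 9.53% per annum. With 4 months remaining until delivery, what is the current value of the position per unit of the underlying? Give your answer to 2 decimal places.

Current fair forward for the remaining 4 months: F = S·e^(r·T), r = 0.0953
F = 473.77 · e^(0.0953 × 4/12) = 473.77 × 1.032277 = 489.0619
Value of long forward = (F − K)·e^(−rT) = (489.0619 − 434.03) · e^(−0.0953·4/12)
= 55.0319 × 0.968733 = 53.31

¥53.31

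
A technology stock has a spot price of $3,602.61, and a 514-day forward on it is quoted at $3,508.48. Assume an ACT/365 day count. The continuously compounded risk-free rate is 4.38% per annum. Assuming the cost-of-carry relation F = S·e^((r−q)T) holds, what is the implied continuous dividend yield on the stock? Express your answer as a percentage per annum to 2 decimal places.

From F = S·e^((r−q)T): (r − q) = ln(F/S)/T
ln(3508.48/3602.61) = ln(0.973872) = -0.026475
(r − q) = -0.026475 / (514/365) = -0.018800
q = r − ln(F/S)/T = 0.0438 + 0.018800 = 0.062600
q = 6.26%

6.26%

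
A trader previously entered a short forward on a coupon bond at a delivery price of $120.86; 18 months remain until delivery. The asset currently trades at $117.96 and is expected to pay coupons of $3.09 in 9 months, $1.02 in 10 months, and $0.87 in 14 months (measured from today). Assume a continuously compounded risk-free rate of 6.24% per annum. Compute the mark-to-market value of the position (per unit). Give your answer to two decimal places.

-$3.17

PV(remaining coupons) I = 3.09·e^(−0.0624·9/12) + 1.02·e^(−0.0624·10/12) + 0.87·e^(−0.0624·14/12) = 4.7259
Current forward F = (S − I)·e^(rT) = (117.96 − 4.7259)·e^(0.0624·18/12) = 113.2341 × 1.098120 = 124.3446
Value (long) = (F − K)·e^(−rT) = (124.3446 − 120.86) × 0.910647 = 3.1732
Short position value = −(long value) = -$3.17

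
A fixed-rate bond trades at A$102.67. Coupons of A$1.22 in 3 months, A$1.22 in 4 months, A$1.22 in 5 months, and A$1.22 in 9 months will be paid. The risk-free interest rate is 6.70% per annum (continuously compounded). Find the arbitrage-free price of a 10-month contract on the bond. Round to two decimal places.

A$103.55

PV(coupons) I = 1.22·e^(−0.0670·3/12) + 1.22·e^(−0.0670·4/12) + 1.22·e^(−0.0670·5/12) + 1.22·e^(−0.0670·9/12)
I = 1.1997 + 1.1931 + 1.1864 + 1.1602 = 4.7394
F = (S − I)·e^(rT) = (102.67 − 4.7394) · e^(0.0670·10/12)
= 97.9306 · e^0.055833 = 97.9306 × 1.057421 = A$103.55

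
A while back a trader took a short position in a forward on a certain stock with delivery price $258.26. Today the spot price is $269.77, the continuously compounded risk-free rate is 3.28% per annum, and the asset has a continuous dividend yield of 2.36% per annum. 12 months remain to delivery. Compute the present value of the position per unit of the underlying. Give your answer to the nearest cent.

-$13.55

Current fair forward for the remaining 12 months: F = S·e^((r − q)·T), (r − q) = 0.0328 − 0.0236 = 0.0092
F = 269.77 · e^(0.0092 × 12/12) = 269.77 × 1.009242 = 272.2632
Value of long forward = (F − K)·e^(−rT) = (272.2632 − 258.26) · e^(−0.0328·12/12)
= 14.0032 × 0.967732 = 13.55
Short position value = −(long value) = -$13.55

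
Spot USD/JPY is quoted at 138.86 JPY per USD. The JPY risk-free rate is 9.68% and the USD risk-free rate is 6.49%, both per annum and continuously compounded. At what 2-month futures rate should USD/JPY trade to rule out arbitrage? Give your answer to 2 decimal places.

F = S·e^((r_JPY − r_USD)T) = 138.86 · e^((0.0968 − 0.0649) × 2/12)
= 138.86 · e^0.005317 = 138.86 × 1.005331
F = 139.60 JPY per USD

139.60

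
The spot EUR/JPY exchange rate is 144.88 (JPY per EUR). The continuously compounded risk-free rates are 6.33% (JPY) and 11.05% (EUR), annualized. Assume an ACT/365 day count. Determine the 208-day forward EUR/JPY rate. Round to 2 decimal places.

141.04

F = S·e^((r_JPY − r_EUR)T) = 144.88 · e^((0.0633 − 0.1105) × 208/365)
= 144.88 · e^-0.026898 = 144.88 × 0.973461
F = 141.04 JPY per EUR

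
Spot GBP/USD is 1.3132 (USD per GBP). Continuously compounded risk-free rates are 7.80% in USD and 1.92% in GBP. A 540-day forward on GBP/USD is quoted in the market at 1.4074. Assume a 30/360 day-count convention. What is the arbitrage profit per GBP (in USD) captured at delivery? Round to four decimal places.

0.0269 per GBP (in USD)

Fair forward: F* = S·e^(carry·T), with carry = (r_USD − r_GBP) = 0.0780 − 0.0192 = 0.0588
F* = 1.3132 · e^(0.0588 × 540/360) = 1.3132 · e^0.088200 = 1.3132 × 1.092207 = 1.4343
Market 1.4074 < fair 1.4343: forward underpriced → reverse cash-and-carry (short spot, go long the forward).
At maturity, profit = |F_mkt − F*| = |1.4074 − 1.4343| = 0.0269 per GBP (in USD)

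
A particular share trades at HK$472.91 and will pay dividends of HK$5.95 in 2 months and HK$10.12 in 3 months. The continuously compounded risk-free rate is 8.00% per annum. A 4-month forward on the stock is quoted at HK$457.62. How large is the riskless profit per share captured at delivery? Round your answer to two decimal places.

PV(dividends) I = 5.95·e^(−0.0800·2/12) + 10.12·e^(−0.0800·3/12) = 15.7908
Fair forward F* = (S − I)·e^(rT) = (472.91 − 15.7908)·e^0.026667 = 457.1192 × 1.027026 = 469.4733
Market HK$457.62 < fair 469.4733: forward underpriced → reverse cash-and-carry (short the stock, invest proceeds at r, pay the dividends, go long the forward).
Profit at T = |F_mkt − F*| = |457.62 − 469.4733| = HK$11.85 per share

HK$11.85 per share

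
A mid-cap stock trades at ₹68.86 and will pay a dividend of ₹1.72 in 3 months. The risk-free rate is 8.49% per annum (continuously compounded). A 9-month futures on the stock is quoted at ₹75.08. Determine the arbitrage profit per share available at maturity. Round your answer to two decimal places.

₹3.49 per share

PV(dividends) I = 1.72·e^(−0.0849·3/12) = 1.6839
Fair futures F* = (S − I)·e^(rT) = (68.86 − 1.6839)·e^0.063675 = 67.1761 × 1.065746 = 71.5927
Market ₹75.08 > fair 71.5927: forward overpriced → cash-and-carry (borrow at r, buy the stock and collect the dividends, short the forward).
Profit at T = |F_mkt − F*| = |75.08 − 71.5927| = ₹3.49 per share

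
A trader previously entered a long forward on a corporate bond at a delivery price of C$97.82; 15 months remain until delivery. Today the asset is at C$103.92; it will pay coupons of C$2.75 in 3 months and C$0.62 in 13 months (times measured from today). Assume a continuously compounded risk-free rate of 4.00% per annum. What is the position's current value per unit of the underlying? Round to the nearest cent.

PV(remaining coupons) I = 2.75·e^(−0.0400·3/12) + 0.62·e^(−0.0400·13/12) = 3.3163
Current forward F = (S − I)·e^(rT) = (103.92 − 3.3163)·e^(0.0400·15/12) = 100.6037 × 1.051271 = 105.7618
Value (long) = (F − K)·e^(−rT) = (105.7618 − 97.82) × 0.951229 = 7.5545
Value = C$7.55

C$7.55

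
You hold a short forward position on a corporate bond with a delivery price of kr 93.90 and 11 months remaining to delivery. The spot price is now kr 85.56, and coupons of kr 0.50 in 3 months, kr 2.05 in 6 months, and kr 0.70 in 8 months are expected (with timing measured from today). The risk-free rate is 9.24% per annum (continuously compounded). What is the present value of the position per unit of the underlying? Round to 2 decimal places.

PV(remaining coupons) I = 0.50·e^(−0.0924·3/12) + 2.05·e^(−0.0924·6/12) + 0.70·e^(−0.0924·8/12) = 3.1042
Current forward F = (S − I)·e^(rT) = (85.56 − 3.1042)·e^(0.0924·11/12) = 82.4558 × 1.088391 = 89.7442
Value (long) = (F − K)·e^(−rT) = (89.7442 − 93.90) × 0.918788 = -3.8183
Short position value = −(long value) = kr 3.82

kr 3.82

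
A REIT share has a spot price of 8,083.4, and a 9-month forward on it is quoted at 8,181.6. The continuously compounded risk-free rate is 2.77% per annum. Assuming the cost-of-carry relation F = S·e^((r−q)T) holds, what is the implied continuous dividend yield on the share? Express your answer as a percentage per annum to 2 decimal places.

1.16%

From F = S·e^((r−q)T): (r − q) = ln(F/S)/T
ln(8181.6/8083.4) = ln(1.012148) = 0.012075
(r − q) = 0.012075 / (9/12) = 0.016100
q = r − ln(F/S)/T = 0.0277 − 0.016100 = 0.011600
q = 1.16%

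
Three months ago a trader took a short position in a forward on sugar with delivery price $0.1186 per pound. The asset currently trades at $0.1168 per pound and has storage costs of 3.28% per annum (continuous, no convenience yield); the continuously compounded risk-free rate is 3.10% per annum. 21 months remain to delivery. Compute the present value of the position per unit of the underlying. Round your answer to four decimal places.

-$0.0114 per pound

Current fair forward for the remaining 21 months: F = S·e^((r + u)·T), (r + u) = 0.0310 + 0.0328 = 0.0638
F = 0.1168 · e^(0.0638 × 21/12) = 0.1168 × 1.118121 = 0.1306
Value of long forward = (F − K)·e^(−rT) = (0.1306 − 0.1186) · e^(−0.0310·21/12)
= 0.0120 × 0.947195 = 0.0114
Short position value = −(long value) = -$0.0114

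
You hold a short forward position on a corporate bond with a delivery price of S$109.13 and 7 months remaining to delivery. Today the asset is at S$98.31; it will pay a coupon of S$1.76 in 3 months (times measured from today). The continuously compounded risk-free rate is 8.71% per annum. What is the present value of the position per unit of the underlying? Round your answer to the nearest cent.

PV(remaining coupons) I = 1.76·e^(−0.0871·3/12) = 1.7221
Current forward F = (S − I)·e^(rT) = (98.31 − 1.7221)·e^(0.0871·7/12) = 96.5879 × 1.052121 = 101.6222
Value (long) = (F − K)·e^(−rT) = (101.6222 − 109.13) × 0.950461 = -7.1359
Short position value = −(long value) = S$7.14

S$7.14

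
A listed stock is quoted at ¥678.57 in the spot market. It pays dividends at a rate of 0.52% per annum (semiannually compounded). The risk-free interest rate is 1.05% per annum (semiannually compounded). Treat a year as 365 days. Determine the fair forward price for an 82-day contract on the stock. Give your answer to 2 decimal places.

F = S · (1+r/2)^(2T) / (1+q/2)^(2T)
= 678.57 × 1.002356 / 1.001167 = 678.57 × 1.001188
F = ¥679.38

¥679.38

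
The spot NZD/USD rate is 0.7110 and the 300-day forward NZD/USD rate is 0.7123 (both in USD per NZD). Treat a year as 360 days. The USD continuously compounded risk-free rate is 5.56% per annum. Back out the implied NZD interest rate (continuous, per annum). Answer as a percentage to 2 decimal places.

5.34%

F = S·e^((r_USD − r_NZD)T) ⇒ r_NZD = r_USD − ln(F/S)/T
ln(0.7123/0.7110) = 0.001827; /(300/360) = 0.002192
r_NZD = 0.0556 − 0.002192 = 0.053408
r_NZD = 5.34%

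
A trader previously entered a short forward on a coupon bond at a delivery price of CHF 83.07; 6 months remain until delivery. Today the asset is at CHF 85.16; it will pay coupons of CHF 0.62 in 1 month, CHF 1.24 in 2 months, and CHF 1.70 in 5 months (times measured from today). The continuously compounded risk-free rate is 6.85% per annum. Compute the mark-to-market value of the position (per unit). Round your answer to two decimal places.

-CHF 1.39

PV(remaining coupons) I = 0.62·e^(−0.0685·1/12) + 1.24·e^(−0.0685·2/12) + 1.70·e^(−0.0685·5/12) = 3.4946
Current forward F = (S − I)·e^(rT) = (85.16 − 3.4946)·e^(0.0685·6/12) = 81.6654 × 1.034843 = 84.5109
Value (long) = (F − K)·e^(−rT) = (84.5109 − 83.07) × 0.966330 = 1.3924
Short position value = −(long value) = -CHF 1.39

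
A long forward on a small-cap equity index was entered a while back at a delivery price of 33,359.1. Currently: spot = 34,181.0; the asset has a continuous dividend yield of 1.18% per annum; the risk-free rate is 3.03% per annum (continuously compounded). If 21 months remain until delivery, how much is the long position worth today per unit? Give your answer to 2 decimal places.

1846.09

Current fair forward for the remaining 21 months: F = S·e^((r − q)·T), (r − q) = 0.0303 − 0.0118 = 0.0185
F = 34181.0 · e^(0.0185 × 21/12) = 34181.0 × 1.03290477 = 35305.7179
Value of long forward = (F − K)·e^(−rT) = (35305.7179 − 33359.1) · e^(−0.0303·21/12)
= 1946.6179 × 0.94835630 = 1846.09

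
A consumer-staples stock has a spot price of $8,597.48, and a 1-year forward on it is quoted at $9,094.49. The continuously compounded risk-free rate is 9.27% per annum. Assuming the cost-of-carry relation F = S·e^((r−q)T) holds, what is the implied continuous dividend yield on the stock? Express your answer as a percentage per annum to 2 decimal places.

From F = S·e^((r−q)T): (r − q) = ln(F/S)/T
ln(9094.49/8597.48) = ln(1.057809) = 0.056200
(r − q) = 0.056200 / (1) = 0.056200
q = r − ln(F/S)/T = 0.0927 − 0.056200 = 0.036500
q = 3.65%

3.65%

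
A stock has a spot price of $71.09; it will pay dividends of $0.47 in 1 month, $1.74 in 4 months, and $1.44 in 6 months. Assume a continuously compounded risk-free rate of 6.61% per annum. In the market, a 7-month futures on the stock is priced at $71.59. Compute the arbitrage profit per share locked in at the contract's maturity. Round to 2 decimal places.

PV(dividends) I = 0.47·e^(−0.0661·1/12) + 1.74·e^(−0.0661·4/12) + 1.44·e^(−0.0661·6/12) = 3.5627
Fair futures F* = (S − I)·e^(rT) = (71.09 − 3.5627)·e^0.038558 = 67.5273 × 1.039311 = 70.1819
Market $71.59 > fair 70.1819: forward overpriced → cash-and-carry (borrow at r, buy the stock and collect the dividends, short the forward).
Profit at T = |F_mkt − F*| = |71.59 − 70.1819| = $1.41 per share

$1.41 per share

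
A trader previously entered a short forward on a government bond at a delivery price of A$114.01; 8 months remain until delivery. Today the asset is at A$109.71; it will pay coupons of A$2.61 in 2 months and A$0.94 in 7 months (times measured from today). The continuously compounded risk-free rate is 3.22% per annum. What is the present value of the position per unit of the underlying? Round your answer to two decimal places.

PV(remaining coupons) I = 2.61·e^(−0.0322·2/12) + 0.94·e^(−0.0322·7/12) = 3.5185
Current forward F = (S − I)·e^(rT) = (109.71 − 3.5185)·e^(0.0322·8/12) = 106.1915 × 1.021699 = 108.4957
Value (long) = (F − K)·e^(−rT) = (108.4957 − 114.01) × 0.978762 = -5.3972
Short position value = −(long value) = A$5.40

A$5.40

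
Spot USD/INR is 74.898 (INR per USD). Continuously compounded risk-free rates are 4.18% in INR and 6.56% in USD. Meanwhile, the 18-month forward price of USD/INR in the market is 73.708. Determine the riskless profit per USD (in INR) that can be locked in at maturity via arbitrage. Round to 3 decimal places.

Fair forward: F* = S·e^(carry·T), with carry = (r_INR − r_USD) = 0.0418 − 0.0656 = -0.0238
F* = 74.898 · e^(-0.0238 × 18/12) = 74.898 · e^-0.035700 = 74.898 × 0.964930 = 72.2713
Market 73.708 > fair 72.2713: forward overpriced → cash-and-carry (buy spot, short the forward).
At maturity, profit = |F_mkt − F*| = |73.708 − 72.2713| = 1.437 per USD (in INR)

1.437 per USD (in INR)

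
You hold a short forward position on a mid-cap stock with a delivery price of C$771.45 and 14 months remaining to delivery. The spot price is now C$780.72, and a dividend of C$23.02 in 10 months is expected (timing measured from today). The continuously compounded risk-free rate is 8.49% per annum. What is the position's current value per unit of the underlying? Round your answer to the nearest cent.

-C$60.57

PV(remaining dividends) I = 23.02·e^(−0.0849·10/12) = 21.4476
Current forward F = (S − I)·e^(rT) = (780.72 − 21.4476)·e^(0.0849·14/12) = 759.2724 × 1.104122 = 838.3294
Value (long) = (F − K)·e^(−rT) = (838.3294 − 771.45) × 0.905697 = 60.5725
Short position value = −(long value) = -C$60.57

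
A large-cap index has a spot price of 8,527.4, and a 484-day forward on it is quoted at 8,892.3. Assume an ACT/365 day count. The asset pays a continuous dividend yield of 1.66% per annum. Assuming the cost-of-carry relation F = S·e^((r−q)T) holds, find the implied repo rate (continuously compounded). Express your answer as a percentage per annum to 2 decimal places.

4.82%

From F = S·e^((r−q)T): (r − q) = ln(F/S)/T
ln(8892.3/8527.4) = ln(1.042791) = 0.041901
(r − q) = 0.041901 / (484/365) = 0.031599
r = ln(F/S)/T + q = 0.031599 + 0.0166 = 0.048199
r = 4.82%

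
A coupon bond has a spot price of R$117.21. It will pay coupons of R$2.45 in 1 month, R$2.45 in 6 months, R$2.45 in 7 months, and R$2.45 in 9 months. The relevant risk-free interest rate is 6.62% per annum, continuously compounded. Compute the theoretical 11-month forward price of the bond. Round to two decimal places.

R$114.45

PV(coupons) I = 2.45·e^(−0.0662·1/12) + 2.45·e^(−0.0662·6/12) + 2.45·e^(−0.0662·7/12) + 2.45·e^(−0.0662·9/12)
I = 2.4365 + 2.3702 + 2.3572 + 2.3313 = 9.4952
F = (S − I)·e^(rT) = (117.21 − 9.4952) · e^(0.0662·11/12)
= 107.7148 · e^0.060683 = 107.7148 × 1.062562 = R$114.45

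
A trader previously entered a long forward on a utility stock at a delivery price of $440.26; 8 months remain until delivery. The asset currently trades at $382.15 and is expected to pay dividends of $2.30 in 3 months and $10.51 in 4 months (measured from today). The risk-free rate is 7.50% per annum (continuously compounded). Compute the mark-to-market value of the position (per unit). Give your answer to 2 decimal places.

PV(remaining dividends) I = 2.30·e^(−0.0750·3/12) + 10.51·e^(−0.0750·4/12) = 12.5078
Current forward F = (S − I)·e^(rT) = (382.15 − 12.5078)·e^(0.0750·8/12) = 369.6422 × 1.051271 = 388.5941
Value (long) = (F − K)·e^(−rT) = (388.5941 − 440.26) × 0.951229 = -49.1461
Value = -$49.15

-$49.15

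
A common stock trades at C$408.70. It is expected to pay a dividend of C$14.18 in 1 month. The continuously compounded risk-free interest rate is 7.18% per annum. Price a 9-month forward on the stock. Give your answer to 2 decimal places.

C$416.44

PV(dividends) I = 14.18·e^(−0.0718·1/12)
I = 14.0954
F = (S − I)·e^(rT) = (408.70 − 14.0954) · e^(0.0718·9/12)
= 394.6046 · e^0.053850 = 394.6046 × 1.055326 = C$416.44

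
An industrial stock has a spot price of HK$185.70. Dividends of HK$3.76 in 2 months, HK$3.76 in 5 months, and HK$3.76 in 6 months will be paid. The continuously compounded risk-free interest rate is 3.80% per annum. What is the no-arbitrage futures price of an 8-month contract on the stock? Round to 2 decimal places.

PV(dividends) I = 3.76·e^(−0.0380·2/12) + 3.76·e^(−0.0380·5/12) + 3.76·e^(−0.0380·6/12)
I = 3.7363 + 3.7009 + 3.6892 = 11.1264
F = (S − I)·e^(rT) = (185.70 − 11.1264) · e^(0.0380·8/12)
= 174.5736 · e^0.025333 = 174.5736 × 1.025657 = HK$179.05

HK$179.05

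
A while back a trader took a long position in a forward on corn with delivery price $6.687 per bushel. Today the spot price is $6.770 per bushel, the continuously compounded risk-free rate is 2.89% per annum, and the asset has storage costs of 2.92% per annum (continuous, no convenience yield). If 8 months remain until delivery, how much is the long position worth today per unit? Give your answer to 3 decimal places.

Current fair forward for the remaining 8 months: F = S·e^((r + u)·T), (r + u) = 0.0289 + 0.0292 = 0.0581
F = 6.770 · e^(0.0581 × 8/12) = 6.770 × 1.039493 = 7.0374
Value of long forward = (F − K)·e^(−rT) = (7.0374 − 6.687) · e^(−0.0289·8/12)
= 0.3504 × 0.980918 = 0.344

$0.344 per bushel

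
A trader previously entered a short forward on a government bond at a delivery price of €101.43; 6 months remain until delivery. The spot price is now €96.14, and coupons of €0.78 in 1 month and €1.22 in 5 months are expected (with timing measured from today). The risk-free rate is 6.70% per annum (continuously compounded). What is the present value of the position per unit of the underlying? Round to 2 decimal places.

€3.91

PV(remaining coupons) I = 0.78·e^(−0.0670·1/12) + 1.22·e^(−0.0670·5/12) = 1.9621
Current forward F = (S − I)·e^(rT) = (96.14 − 1.9621)·e^(0.0670·6/12) = 94.1779 × 1.034067 = 97.3863
Value (long) = (F − K)·e^(−rT) = (97.3863 − 101.43) × 0.967055 = -3.9105
Short position value = −(long value) = €3.91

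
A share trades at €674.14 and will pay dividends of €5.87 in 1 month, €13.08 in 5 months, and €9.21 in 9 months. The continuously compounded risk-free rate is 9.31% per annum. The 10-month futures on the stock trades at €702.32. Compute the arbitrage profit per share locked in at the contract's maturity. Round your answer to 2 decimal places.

€2.97 per share

PV(dividends) I = 5.87·e^(−0.0931·1/12) + 13.08·e^(−0.0931·5/12) + 9.21·e^(−0.0931·9/12) = 26.9958
Fair futures F* = (S − I)·e^(rT) = (674.14 − 26.9958)·e^0.077583 = 647.1442 × 1.080672 = 699.3506
Market €702.32 > fair 699.3506: forward overpriced → cash-and-carry (borrow at r, buy the stock and collect the dividends, short the forward).
Profit at T = |F_mkt − F*| = |702.32 − 699.3506| = €2.97 per share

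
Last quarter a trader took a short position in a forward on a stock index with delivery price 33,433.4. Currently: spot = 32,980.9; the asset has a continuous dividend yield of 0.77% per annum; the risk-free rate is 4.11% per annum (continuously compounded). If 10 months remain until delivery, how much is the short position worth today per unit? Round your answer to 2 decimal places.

Current fair forward for the remaining 10 months: F = S·e^((r − q)·T), (r − q) = 0.0411 − 0.0077 = 0.0334
F = 32980.9 · e^(0.0334 × 10/12) = 32980.9 × 1.02822430 = 33911.7628
Value of long forward = (F − K)·e^(−rT) = (33911.7628 − 33433.4) · e^(−0.0411·10/12)
= 478.3628 × 0.96632989 = 462.26
Short position value = −(long value) = -462.26

-462.26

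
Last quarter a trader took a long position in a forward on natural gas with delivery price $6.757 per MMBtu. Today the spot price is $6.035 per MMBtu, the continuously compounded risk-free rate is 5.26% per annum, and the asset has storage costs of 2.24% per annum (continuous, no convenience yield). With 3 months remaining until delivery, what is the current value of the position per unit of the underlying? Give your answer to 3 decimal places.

Current fair forward for the remaining 3 months: F = S·e^((r + u)·T), (r + u) = 0.0526 + 0.0224 = 0.0750
F = 6.035 · e^(0.0750 × 3/12) = 6.035 × 1.018927 = 6.1492
Value of long forward = (F − K)·e^(−rT) = (6.1492 − 6.757) · e^(−0.0526·3/12)
= -0.6078 × 0.986936 = -0.600

-$0.600 per MMBtu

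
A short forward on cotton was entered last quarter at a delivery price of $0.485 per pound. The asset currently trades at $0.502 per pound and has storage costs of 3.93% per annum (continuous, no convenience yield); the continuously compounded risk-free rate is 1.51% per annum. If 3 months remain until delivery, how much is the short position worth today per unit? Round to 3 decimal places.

Current fair forward for the remaining 3 months: F = S·e^((r + u)·T), (r + u) = 0.0151 + 0.0393 = 0.0544
F = 0.502 · e^(0.0544 × 3/12) = 0.502 × 1.013693 = 0.5089
Value of long forward = (F − K)·e^(−rT) = (0.5089 − 0.485) · e^(−0.0151·3/12)
= 0.0239 × 0.996232 = 0.024
Short position value = −(long value) = -$0.024

-$0.024 per pound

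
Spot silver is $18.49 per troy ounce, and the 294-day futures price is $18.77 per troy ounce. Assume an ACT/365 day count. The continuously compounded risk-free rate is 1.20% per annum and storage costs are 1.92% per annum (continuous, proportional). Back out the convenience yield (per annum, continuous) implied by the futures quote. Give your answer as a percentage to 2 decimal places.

1.25%

F = S·e^((r+u−y)T) ⇒ (r+u−y) = ln(F/S)/T
ln(18.77/18.49) = 0.015030; /T ⇒ 0.018660
y = r + u − ln(F/S)/T = 0.0120 + 0.0192 − 0.018660 = 0.012540
y = 1.25%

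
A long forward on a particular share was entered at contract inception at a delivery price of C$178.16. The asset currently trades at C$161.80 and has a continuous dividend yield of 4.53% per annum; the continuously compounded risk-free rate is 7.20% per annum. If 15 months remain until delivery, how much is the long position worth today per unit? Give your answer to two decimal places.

-C$9.93

Current fair forward for the remaining 15 months: F = S·e^((r − q)·T), (r − q) = 0.0720 − 0.0453 = 0.0267
F = 161.80 · e^(0.0267 × 15/12) = 161.80 × 1.033938 = 167.2912
Value of long forward = (F − K)·e^(−rT) = (167.2912 − 178.16) · e^(−0.0720·15/12)
= -10.8688 × 0.913931 = -9.93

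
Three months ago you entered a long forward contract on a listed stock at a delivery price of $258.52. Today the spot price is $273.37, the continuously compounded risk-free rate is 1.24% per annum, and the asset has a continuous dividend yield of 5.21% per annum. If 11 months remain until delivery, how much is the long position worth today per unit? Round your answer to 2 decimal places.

$5.02

Current fair forward for the remaining 11 months: F = S·e^((r − q)·T), (r − q) = 0.0124 − 0.0521 = -0.0397
F = 273.37 · e^(-0.0397 × 11/12) = 273.37 × 0.964263 = 263.6006
Value of long forward = (F − K)·e^(−rT) = (263.6006 − 258.52) · e^(−0.0124·11/12)
= 5.0806 × 0.988698 = 5.02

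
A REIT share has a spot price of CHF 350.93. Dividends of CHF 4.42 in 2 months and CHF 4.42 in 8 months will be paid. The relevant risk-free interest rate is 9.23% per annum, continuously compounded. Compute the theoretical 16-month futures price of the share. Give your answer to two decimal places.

CHF 387.26

PV(dividends) I = 4.42·e^(−0.0923·2/12) + 4.42·e^(−0.0923·8/12)
I = 4.3525 + 4.1562 = 8.5087
F = (S − I)·e^(rT) = (350.93 − 8.5087) · e^(0.0923·16/12)
= 342.4213 · e^0.123067 = 342.4213 × 1.130960 = CHF 387.26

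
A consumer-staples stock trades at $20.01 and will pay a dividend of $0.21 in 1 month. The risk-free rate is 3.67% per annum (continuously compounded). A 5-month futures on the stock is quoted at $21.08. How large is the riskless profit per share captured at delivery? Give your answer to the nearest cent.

$0.97 per share

PV(dividends) I = 0.21·e^(−0.0367·1/12) = 0.2094
Fair futures F* = (S − I)·e^(rT) = (20.01 − 0.2094)·e^0.015292 = 19.8006 × 1.015410 = 20.1057
Market $21.08 > fair 20.1057: forward overpriced → cash-and-carry (borrow at r, buy the stock and collect the dividends, short the forward).
Profit at T = |F_mkt − F*| = |21.08 − 20.1057| = $0.97 per share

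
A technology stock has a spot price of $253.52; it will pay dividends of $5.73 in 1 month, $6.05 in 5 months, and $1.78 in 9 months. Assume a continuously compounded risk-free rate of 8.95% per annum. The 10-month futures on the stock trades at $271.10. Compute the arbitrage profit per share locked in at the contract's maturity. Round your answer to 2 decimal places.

PV(dividends) I = 5.73·e^(−0.0895·1/12) + 6.05·e^(−0.0895·5/12) + 1.78·e^(−0.0895·9/12) = 13.1804
Fair futures F* = (S − I)·e^(rT) = (253.52 − 13.1804)·e^0.074583 = 240.3396 × 1.077435 = 258.9503
Market $271.10 > fair 258.9503: forward overpriced → cash-and-carry (borrow at r, buy the stock and collect the dividends, short the forward).
Profit at T = |F_mkt − F*| = |271.10 − 258.9503| = $12.15 per share

$12.15 per share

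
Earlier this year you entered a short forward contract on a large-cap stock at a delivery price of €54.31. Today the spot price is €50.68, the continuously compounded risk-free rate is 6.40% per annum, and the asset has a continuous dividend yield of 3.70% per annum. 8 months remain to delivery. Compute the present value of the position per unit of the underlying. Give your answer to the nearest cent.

Current fair forward for the remaining 8 months: F = S·e^((r − q)·T), (r − q) = 0.0640 − 0.0370 = 0.0270
F = 50.68 · e^(0.0270 × 8/12) = 50.68 × 1.018163 = 51.6005
Value of long forward = (F − K)·e^(−rT) = (51.6005 − 54.31) · e^(−0.0640·8/12)
= -2.7095 × 0.958231 = -2.60
Short position value = −(long value) = €2.60

€2.60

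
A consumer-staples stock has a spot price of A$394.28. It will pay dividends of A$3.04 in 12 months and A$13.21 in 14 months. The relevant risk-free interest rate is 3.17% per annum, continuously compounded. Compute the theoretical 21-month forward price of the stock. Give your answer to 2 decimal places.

PV(dividends) I = 3.04·e^(−0.0317·12/12) + 13.21·e^(−0.0317·14/12)
I = 2.9451 + 12.7304 = 15.6755
F = (S − I)·e^(rT) = (394.28 − 15.6755) · e^(0.0317·21/12)
= 378.6045 · e^0.055475 = 378.6045 × 1.057043 = A$400.20

A$400.20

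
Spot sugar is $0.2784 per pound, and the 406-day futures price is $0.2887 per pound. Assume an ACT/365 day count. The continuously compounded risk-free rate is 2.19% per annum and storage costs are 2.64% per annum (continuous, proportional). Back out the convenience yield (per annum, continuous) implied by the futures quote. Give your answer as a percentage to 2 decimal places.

F = S·e^((r+u−y)T) ⇒ (r+u−y) = ln(F/S)/T
ln(0.2887/0.2784) = 0.036329; /T ⇒ 0.032660
y = r + u − ln(F/S)/T = 0.0219 + 0.0264 − 0.032660 = 0.015640
y = 1.56%

1.56%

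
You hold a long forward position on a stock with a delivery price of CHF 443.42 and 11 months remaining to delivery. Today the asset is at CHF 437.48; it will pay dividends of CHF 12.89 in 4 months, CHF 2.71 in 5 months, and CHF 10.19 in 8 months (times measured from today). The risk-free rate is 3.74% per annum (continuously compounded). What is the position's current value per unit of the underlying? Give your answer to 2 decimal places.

-CHF 16.33

PV(remaining dividends) I = 12.89·e^(−0.0374·4/12) + 2.71·e^(−0.0374·5/12) + 10.19·e^(−0.0374·8/12) = 25.3375
Current forward F = (S − I)·e^(rT) = (437.48 − 25.3375)·e^(0.0374·11/12) = 412.1425 × 1.034878 = 426.5172
Value (long) = (F − K)·e^(−rT) = (426.5172 − 443.42) × 0.966298 = -16.3331
Value = -CHF 16.33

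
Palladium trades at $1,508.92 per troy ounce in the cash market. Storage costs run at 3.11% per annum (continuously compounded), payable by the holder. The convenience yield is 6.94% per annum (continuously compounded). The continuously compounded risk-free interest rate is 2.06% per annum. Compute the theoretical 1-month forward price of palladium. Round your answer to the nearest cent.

Net carry = r + u − y = 0.0206 + 0.0311 − 0.0694 = -0.0177
F = S·e^((r+u−y)T) = 1508.92 · e^(-0.0177 × 1/12) = 1508.92 · e^-0.00147500
= 1508.92 × 0.99852609 = $1,506.70 per troy ounce

$1,506.70 per troy ounce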